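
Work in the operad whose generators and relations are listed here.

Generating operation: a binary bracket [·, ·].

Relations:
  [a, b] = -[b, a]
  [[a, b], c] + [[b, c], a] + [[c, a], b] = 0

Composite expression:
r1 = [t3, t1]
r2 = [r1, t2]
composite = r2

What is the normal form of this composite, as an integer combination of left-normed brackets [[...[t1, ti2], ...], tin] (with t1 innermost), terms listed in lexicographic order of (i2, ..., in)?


-[[t1, t3], t2]

In the tensor algebra, words opening t1 carry the t1-anchored form.
Composite bracket: [[t3, t1], t2]
Applying ab - ba throughout gives 4 signed words (2^2 = 4).
Words beginning with t1 determine it all:
  the word t1t3t2 carries sign -1 and contributes -[[t1, t3], t2]


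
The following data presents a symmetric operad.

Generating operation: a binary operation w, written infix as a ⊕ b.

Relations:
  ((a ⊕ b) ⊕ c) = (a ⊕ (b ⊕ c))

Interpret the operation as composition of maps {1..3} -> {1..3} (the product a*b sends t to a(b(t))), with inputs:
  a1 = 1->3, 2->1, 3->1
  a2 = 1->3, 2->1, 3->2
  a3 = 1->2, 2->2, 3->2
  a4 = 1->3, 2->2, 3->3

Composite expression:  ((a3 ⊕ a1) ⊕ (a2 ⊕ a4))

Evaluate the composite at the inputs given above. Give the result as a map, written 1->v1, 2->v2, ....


(a3 ⊕ a1) = 1->2, 2->2, 3->2
(a2 ⊕ a4) = 1->2, 2->1, 3->2
((a3 ⊕ a1) ⊕ (a2 ⊕ a4)) = 1->2, 2->2, 3->2

1->2, 2->2, 3->2


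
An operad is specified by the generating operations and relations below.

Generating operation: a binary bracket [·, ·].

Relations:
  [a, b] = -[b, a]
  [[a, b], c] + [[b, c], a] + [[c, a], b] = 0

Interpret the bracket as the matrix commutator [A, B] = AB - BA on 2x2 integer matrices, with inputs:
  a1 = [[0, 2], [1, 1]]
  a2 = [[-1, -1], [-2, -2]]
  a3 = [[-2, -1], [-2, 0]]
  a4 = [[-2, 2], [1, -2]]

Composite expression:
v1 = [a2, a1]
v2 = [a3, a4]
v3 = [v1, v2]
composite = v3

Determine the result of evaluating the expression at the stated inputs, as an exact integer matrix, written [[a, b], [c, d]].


[[6, -30], [-6, -6]]

[a2, a1] = [[3, 1], [1, -3]]
[a3, a4] = [[3, -4], [2, -3]]
[[a2, a1], [a3, a4]] = [[6, -30], [-6, -6]]


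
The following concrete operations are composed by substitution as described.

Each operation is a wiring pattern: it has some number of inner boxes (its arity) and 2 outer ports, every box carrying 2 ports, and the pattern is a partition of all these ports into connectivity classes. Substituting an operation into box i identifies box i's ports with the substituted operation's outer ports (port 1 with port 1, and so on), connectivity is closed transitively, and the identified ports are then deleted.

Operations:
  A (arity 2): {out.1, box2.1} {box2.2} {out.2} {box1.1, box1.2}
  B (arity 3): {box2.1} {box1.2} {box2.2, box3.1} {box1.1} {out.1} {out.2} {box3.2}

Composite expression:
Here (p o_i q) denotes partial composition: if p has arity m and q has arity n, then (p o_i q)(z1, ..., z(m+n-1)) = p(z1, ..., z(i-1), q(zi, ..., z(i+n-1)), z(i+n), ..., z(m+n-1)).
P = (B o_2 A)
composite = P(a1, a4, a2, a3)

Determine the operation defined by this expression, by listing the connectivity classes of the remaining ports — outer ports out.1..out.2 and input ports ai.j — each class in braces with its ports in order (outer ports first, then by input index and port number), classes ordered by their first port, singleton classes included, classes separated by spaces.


Reachability decides: close wires over B-identified ports.
the subtree at A composes to {out.1, a2.1} {out.2} {a2.2} {a4.1, a4.2} on (a4, a2); out.j = own outer ports
the subtree at B composes to {out.1} {out.2} {a1.1} {a1.2} {a2.1} {a2.2} {a3.1} {a3.2} {a4.1, a4.2} on (a1, a4, a2, a3); out.j = own outer ports

{out.1} {out.2} {a1.1} {a1.2} {a2.1} {a2.2} {a3.1} {a3.2} {a4.1, a4.2}


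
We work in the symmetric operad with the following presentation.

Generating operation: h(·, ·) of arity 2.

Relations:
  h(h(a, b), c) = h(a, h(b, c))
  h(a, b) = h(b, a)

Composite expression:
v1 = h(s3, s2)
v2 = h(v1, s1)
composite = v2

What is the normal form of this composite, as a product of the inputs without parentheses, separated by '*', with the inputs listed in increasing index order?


With h associative and commutative, the s-input set is all that matters.
h(s3, s2) collapses to s3 * s2
h(h(s3, s2), s1) collapses to s3 * s2 * s1
reordering the factors by index: s1 * s2 * s3

s1 * s2 * s3


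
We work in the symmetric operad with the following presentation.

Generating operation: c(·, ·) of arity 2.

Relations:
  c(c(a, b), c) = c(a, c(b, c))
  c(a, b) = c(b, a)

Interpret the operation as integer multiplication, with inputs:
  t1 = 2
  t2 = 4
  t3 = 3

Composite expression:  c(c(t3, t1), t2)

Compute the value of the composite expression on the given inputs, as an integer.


24

c(t3, t1) = 6
c(c(t3, t1), t2) = 24


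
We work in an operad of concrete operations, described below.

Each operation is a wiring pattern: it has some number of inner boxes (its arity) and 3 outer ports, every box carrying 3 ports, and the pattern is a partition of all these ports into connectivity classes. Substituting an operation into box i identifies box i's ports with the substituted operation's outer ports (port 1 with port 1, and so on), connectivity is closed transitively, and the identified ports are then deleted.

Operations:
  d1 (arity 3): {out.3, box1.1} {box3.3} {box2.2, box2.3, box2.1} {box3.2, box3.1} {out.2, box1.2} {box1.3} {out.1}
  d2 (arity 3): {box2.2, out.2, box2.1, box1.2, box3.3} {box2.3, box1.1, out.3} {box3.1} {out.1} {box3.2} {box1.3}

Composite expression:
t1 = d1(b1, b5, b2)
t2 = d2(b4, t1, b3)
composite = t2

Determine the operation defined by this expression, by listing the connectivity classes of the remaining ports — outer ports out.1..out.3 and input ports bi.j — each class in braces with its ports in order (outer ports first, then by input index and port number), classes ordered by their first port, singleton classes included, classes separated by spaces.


Connectivity passes through glued d2-boundaries; trace each wire chain.
after d1, the pattern on (b1, b5, b2) reads {out.1} {out.2, b1.2} {out.3, b1.1} {b1.3} {b2.1, b2.2} {b2.3} {b5.1, b5.2, b5.3} (out.j = its outer ports)
after d2, the pattern on (b4, b1, b5, b2, b3) reads {out.1} {out.2, b1.2, b3.3, b4.2} {out.3, b1.1, b4.1} {b1.3} {b2.1, b2.2} {b2.3} {b3.1} {b3.2} {b4.3} {b5.1, b5.2, b5.3} (out.j = its outer ports)

{out.1} {out.2, b1.2, b3.3, b4.2} {out.3, b1.1, b4.1} {b1.3} {b2.1, b2.2} {b2.3} {b3.1} {b3.2} {b4.3} {b5.1, b5.2, b5.3}


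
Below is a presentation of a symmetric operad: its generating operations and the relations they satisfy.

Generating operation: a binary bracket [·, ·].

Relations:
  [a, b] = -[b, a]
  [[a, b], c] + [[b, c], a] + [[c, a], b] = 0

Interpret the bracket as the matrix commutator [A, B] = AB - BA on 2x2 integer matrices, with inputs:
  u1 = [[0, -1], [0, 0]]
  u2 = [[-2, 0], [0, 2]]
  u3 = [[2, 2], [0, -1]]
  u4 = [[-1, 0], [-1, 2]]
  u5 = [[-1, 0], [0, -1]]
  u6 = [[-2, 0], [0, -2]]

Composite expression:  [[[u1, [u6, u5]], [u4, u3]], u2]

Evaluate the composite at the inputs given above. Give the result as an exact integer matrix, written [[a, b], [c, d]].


[[0, 0], [0, 0]]

[u6, u5] = [[0, 0], [0, 0]]
[u1, [u6, u5]] = [[0, 0], [0, 0]]
[u4, u3] = [[2, -6], [-3, -2]]
[[u1, [u6, u5]], [u4, u3]] = [[0, 0], [0, 0]]
[[[u1, [u6, u5]], [u4, u3]], u2] = [[0, 0], [0, 0]]


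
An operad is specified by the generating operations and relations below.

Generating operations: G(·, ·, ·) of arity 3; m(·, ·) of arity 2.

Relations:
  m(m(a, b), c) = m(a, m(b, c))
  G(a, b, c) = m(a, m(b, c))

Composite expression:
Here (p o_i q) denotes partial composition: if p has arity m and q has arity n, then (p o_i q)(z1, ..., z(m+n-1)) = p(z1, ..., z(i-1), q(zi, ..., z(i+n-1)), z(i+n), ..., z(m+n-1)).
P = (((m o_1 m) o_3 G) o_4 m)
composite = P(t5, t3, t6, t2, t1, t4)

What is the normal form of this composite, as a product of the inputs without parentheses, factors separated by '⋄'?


All parenthesizations of m agree; list the t-inputs left to right.
m(t5, t3) unparenthesizes to t5 ⋄ t3
m(t2, t1) unparenthesizes to t2 ⋄ t1
G(t6, m(t2, t1), t4) unparenthesizes to t6 ⋄ t2 ⋄ t1 ⋄ t4
m(m(t5, t3), G(t6, m(t2, t1), t4)) unparenthesizes to t5 ⋄ t3 ⋄ t6 ⋄ t2 ⋄ t1 ⋄ t4

t5 ⋄ t3 ⋄ t6 ⋄ t2 ⋄ t1 ⋄ t4


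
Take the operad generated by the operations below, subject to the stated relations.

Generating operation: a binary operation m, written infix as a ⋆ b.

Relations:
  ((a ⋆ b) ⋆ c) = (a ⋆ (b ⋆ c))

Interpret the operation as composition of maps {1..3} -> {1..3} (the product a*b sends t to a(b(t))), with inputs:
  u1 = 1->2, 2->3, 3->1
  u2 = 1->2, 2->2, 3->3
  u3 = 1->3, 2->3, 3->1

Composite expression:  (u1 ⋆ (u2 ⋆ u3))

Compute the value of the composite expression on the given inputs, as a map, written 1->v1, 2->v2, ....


1->1, 2->1, 3->3

(u2 ⋆ u3) = 1->3, 2->3, 3->2
(u1 ⋆ (u2 ⋆ u3)) = 1->1, 2->1, 3->3


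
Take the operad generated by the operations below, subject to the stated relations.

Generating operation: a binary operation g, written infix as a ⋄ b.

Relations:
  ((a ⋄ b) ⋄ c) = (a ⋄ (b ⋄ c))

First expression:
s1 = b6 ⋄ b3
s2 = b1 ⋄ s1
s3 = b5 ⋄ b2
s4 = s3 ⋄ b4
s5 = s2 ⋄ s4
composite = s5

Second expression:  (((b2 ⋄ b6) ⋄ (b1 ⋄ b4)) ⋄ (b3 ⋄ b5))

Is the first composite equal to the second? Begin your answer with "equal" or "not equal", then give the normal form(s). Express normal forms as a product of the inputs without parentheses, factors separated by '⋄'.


not equal: they reduce to b1 ⋄ b6 ⋄ b3 ⋄ b5 ⋄ b2 ⋄ b4 and b2 ⋄ b6 ⋄ b1 ⋄ b4 ⋄ b3 ⋄ b5

The first expression, normalized: b1 ⋄ b6 ⋄ b3 ⋄ b5 ⋄ b2 ⋄ b4
The second expression, normalized: b2 ⋄ b6 ⋄ b1 ⋄ b4 ⋄ b3 ⋄ b5
The normal forms differ: not equal.


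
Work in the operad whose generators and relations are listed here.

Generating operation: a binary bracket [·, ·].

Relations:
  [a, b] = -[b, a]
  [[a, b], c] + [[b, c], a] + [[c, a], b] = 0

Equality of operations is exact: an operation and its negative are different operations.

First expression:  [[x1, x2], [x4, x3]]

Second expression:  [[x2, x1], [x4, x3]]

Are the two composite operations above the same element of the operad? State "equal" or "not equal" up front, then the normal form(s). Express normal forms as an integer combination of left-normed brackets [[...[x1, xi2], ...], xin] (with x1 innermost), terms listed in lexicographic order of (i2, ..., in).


not equal; first: -[[[x1, x2], x3], x4] + [[[x1, x2], x4], x3]; second: [[[x1, x2], x3], x4] - [[[x1, x2], x4], x3]

The first composite normalizes to -[[[x1, x2], x3], x4] + [[[x1, x2], x4], x3]
The second composite normalizes to [[[x1, x2], x3], x4] - [[[x1, x2], x4], x3]
No match — not equal.


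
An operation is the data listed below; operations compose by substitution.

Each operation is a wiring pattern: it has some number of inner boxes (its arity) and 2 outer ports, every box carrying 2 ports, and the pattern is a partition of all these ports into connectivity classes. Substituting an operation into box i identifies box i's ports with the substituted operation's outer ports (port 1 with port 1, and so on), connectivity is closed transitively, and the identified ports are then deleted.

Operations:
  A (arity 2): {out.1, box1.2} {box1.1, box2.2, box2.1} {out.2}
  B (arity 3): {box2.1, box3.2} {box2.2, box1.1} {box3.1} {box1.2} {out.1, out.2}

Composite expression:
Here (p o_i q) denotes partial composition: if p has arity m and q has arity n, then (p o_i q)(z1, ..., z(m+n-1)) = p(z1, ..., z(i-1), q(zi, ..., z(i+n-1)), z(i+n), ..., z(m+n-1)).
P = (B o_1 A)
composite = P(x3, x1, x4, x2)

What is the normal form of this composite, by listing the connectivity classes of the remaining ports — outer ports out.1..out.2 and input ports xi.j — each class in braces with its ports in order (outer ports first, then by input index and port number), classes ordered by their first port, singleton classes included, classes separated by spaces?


{out.1, out.2} {x1.1, x1.2, x3.1} {x2.1} {x2.2, x4.1} {x3.2, x4.2}


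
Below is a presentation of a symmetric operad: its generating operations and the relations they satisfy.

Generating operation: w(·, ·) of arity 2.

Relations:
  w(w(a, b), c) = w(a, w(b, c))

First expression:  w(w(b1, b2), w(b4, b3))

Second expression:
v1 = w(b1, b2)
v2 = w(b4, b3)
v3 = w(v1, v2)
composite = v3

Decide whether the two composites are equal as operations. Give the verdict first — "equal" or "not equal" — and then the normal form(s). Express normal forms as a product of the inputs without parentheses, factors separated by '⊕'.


The first composite normalizes to b1 ⊕ b2 ⊕ b4 ⊕ b3
The second composite normalizes to b1 ⊕ b2 ⊕ b4 ⊕ b3
Same normal form: equal.

equal — both sides give b1 ⊕ b2 ⊕ b4 ⊕ b3


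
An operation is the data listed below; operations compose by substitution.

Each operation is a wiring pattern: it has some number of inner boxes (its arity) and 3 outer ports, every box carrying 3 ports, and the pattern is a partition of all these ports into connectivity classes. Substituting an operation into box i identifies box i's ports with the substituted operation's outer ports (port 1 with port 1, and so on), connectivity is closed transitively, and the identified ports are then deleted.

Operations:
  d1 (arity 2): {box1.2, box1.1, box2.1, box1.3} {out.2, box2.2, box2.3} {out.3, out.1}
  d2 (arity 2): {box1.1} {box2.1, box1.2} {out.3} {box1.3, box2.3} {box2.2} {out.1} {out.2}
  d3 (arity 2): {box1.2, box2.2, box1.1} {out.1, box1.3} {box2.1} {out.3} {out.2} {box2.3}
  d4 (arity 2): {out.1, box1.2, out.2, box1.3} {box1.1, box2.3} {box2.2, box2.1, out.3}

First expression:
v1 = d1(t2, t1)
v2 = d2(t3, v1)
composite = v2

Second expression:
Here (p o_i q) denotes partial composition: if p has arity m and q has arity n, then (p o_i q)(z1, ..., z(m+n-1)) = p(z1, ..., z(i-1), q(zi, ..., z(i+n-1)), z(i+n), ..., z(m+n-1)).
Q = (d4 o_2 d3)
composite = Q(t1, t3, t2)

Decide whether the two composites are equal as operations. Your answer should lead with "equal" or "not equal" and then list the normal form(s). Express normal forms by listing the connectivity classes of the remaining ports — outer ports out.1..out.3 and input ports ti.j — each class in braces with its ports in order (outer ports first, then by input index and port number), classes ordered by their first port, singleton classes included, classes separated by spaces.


not equal — first {out.1} {out.2} {out.3} {t1.1, t2.1, t2.2, t2.3} {t1.2, t1.3} {t3.1} {t3.2, t3.3}, second {out.1, out.2, t1.2, t1.3} {out.3, t3.3} {t1.1} {t2.1} {t2.2, t3.1, t3.2} {t2.3}

The first expression, normalized: {out.1} {out.2} {out.3} {t1.1, t2.1, t2.2, t2.3} {t1.2, t1.3} {t3.1} {t3.2, t3.3}
The second expression, normalized: {out.1, out.2, t1.2, t1.3} {out.3, t3.3} {t1.1} {t2.1} {t2.2, t3.1, t3.2} {t2.3}
The forms do not match — not equal.


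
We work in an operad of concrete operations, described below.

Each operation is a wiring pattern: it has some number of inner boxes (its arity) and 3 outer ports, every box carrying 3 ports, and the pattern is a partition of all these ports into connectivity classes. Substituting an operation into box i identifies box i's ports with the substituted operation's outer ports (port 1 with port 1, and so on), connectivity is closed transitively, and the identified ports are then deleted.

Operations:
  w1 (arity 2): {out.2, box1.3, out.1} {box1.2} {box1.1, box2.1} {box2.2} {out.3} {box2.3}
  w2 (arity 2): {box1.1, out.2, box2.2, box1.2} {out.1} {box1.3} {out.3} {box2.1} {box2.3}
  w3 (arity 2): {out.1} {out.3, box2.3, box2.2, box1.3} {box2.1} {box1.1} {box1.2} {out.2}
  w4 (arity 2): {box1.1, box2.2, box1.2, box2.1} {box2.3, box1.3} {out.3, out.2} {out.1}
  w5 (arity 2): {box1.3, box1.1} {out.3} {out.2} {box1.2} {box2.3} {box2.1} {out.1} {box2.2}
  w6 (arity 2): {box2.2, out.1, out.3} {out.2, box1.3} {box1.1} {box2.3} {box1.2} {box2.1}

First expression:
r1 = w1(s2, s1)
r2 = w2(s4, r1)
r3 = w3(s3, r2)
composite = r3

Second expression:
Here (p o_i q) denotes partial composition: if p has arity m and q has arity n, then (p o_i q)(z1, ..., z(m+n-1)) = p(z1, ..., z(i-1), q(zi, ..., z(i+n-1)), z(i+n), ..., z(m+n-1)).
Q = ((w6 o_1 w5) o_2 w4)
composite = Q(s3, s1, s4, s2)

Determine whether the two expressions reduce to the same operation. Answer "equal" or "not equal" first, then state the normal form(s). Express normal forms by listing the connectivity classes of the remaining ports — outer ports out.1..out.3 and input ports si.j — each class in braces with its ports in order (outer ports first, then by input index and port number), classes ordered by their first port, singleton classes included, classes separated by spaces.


not equal — first {out.1} {out.2} {out.3, s2.3, s3.3, s4.1, s4.2} {s1.1, s2.1} {s1.2} {s1.3} {s2.2} {s3.1} {s3.2} {s4.3}, second {out.1, out.3, s2.2} {out.2} {s1.1, s1.2, s4.1, s4.2} {s1.3, s4.3} {s2.1} {s2.3} {s3.1, s3.3} {s3.2}

The first expression reduces to {out.1} {out.2} {out.3, s2.3, s3.3, s4.1, s4.2} {s1.1, s2.1} {s1.2} {s1.3} {s2.2} {s3.1} {s3.2} {s4.3}
The second expression reduces to {out.1, out.3, s2.2} {out.2} {s1.1, s1.2, s4.1, s4.2} {s1.3, s4.3} {s2.1} {s2.3} {s3.1, s3.3} {s3.2}
Distinct normal forms: not equal.


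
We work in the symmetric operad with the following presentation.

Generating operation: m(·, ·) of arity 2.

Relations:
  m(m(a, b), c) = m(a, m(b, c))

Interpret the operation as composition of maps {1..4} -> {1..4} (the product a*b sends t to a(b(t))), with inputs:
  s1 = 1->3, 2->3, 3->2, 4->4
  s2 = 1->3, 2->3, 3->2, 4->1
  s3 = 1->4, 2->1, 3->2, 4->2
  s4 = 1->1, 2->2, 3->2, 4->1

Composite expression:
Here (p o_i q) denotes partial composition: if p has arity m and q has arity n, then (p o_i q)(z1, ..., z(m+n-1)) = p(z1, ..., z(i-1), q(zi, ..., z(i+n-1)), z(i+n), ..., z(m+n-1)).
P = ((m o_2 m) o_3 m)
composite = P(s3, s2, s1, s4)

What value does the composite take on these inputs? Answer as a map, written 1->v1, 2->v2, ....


1->1, 2->1, 3->1, 4->1

m(s1, s4) = 1->3, 2->3, 3->3, 4->3
m(s2, m(s1, s4)) = 1->2, 2->2, 3->2, 4->2
m(s3, m(s2, m(s1, s4))) = 1->1, 2->1, 3->1, 4->1


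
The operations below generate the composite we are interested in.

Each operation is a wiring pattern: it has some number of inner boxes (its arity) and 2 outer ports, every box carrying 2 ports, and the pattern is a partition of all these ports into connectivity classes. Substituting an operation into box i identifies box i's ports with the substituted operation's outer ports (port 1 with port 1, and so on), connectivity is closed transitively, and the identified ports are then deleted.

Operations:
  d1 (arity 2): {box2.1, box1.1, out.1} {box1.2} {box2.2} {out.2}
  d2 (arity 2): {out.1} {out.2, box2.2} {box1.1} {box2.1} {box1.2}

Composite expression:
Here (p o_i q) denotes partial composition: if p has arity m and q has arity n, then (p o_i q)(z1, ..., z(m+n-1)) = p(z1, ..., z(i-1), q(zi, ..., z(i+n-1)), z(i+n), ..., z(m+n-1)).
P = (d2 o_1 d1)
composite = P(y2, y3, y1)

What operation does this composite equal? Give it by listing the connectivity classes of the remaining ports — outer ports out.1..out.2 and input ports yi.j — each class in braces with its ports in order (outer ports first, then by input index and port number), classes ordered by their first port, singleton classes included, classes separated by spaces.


{out.1} {out.2, y1.2} {y1.1} {y2.1, y3.1} {y2.2} {y3.2}

After gluing at d2, chains via deleted ports link the y-ports.
through d1, on inputs (y2, y3): {out.1, y2.1, y3.1} {out.2} {y2.2} {y3.2} (out.j = stage outer ports)
through d2, on inputs (y2, y3, y1): {out.1} {out.2, y1.2} {y1.1} {y2.1, y3.1} {y2.2} {y3.2} (out.j = stage outer ports)


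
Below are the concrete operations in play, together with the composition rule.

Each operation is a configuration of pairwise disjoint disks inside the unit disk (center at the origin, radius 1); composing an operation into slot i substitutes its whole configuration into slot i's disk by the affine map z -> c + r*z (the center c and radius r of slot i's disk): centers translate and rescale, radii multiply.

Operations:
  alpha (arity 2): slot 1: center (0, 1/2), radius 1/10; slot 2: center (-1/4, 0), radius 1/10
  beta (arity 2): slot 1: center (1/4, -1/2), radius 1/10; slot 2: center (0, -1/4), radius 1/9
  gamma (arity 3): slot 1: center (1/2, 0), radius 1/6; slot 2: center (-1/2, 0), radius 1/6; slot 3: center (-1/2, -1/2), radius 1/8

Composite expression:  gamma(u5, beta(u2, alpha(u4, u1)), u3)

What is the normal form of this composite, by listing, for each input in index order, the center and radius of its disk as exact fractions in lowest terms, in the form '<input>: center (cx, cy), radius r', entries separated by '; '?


Nesting under gamma composes maps z -> c + r*z down each u-path.
tracing u5 down its 1-map path: center (1/2, 0), radius 1/6
tracing u2 down its 2-map path: center (-11/24, -1/12), radius 1/60
tracing u4 down its 3-map path: center (-1/2, -7/216), radius 1/540
tracing u1 down its 3-map path: center (-109/216, -1/24), radius 1/540
tracing u3 down its 1-map path: center (-1/2, -1/2), radius 1/8

u1: center (-109/216, -1/24), radius 1/540; u2: center (-11/24, -1/12), radius 1/60; u3: center (-1/2, -1/2), radius 1/8; u4: center (-1/2, -7/216), radius 1/540; u5: center (1/2, 0), radius 1/6


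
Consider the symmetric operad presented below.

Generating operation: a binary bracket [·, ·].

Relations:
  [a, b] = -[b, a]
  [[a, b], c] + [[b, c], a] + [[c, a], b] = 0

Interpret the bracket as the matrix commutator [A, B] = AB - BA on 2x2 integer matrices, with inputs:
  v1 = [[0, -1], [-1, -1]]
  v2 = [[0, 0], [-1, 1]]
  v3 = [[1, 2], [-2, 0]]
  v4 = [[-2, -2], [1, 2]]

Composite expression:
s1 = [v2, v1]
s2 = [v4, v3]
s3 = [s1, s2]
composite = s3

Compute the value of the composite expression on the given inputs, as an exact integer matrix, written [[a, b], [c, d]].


[[-19, 8], [-22, 19]]

[v2, v1] = [[-1, 1], [-2, 1]]
[v4, v3] = [[2, -6], [-7, -2]]
[[v2, v1], [v4, v3]] = [[-19, 8], [-22, 19]]


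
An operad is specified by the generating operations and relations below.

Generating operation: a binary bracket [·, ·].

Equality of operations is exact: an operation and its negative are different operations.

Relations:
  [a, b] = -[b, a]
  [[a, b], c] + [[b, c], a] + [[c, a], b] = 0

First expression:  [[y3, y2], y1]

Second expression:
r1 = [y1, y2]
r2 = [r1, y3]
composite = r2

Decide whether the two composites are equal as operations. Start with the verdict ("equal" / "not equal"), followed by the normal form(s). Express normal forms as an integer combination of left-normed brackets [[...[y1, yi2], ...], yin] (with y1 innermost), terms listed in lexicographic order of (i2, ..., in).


not equal; the first gives [[y1, y2], y3] - [[y1, y3], y2] and the second [[y1, y2], y3]

Normal form of the first expression: [[y1, y2], y3] - [[y1, y3], y2]
Normal form of the second expression: [[y1, y2], y3]
Distinct normal forms: not equal.


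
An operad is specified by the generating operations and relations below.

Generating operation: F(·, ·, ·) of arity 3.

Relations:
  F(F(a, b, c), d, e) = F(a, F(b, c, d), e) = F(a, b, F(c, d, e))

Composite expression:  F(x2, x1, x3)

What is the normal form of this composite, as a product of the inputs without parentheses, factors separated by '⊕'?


The F-tree's shape is irrelevant; the x-reading-order decides.
F(x2, x1, x3) linearizes to x2 ⊕ x1 ⊕ x3

x2 ⊕ x1 ⊕ x3


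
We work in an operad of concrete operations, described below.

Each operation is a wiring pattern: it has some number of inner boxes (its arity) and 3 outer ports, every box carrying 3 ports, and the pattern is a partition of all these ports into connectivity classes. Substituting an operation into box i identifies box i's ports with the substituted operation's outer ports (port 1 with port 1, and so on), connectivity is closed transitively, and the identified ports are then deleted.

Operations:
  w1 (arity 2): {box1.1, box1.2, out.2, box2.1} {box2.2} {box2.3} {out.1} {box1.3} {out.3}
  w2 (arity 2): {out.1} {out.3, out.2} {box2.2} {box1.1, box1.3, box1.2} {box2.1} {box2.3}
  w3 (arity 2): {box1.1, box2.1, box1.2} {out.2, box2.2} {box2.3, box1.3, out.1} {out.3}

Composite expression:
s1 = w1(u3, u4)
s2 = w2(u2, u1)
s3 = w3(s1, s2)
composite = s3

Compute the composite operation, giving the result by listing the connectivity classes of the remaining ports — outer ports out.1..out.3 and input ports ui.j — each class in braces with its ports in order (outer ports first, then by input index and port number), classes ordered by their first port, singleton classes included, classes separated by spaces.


After gluing at w3, chains via deleted ports link the u-ports.
w1 over (u3, u4) gives {out.1} {out.2, u3.1, u3.2, u4.1} {out.3} {u3.3} {u4.2} {u4.3}, out.j being that stage's outer ports
w2 over (u2, u1) gives {out.1} {out.2, out.3} {u1.1} {u1.2} {u1.3} {u2.1, u2.2, u2.3}, out.j being that stage's outer ports
w3 over (u3, u4, u2, u1) gives {out.1, out.2} {out.3} {u1.1} {u1.2} {u1.3} {u2.1, u2.2, u2.3} {u3.1, u3.2, u4.1} {u3.3} {u4.2} {u4.3}, out.j being that stage's outer ports

{out.1, out.2} {out.3} {u1.1} {u1.2} {u1.3} {u2.1, u2.2, u2.3} {u3.1, u3.2, u4.1} {u3.3} {u4.2} {u4.3}


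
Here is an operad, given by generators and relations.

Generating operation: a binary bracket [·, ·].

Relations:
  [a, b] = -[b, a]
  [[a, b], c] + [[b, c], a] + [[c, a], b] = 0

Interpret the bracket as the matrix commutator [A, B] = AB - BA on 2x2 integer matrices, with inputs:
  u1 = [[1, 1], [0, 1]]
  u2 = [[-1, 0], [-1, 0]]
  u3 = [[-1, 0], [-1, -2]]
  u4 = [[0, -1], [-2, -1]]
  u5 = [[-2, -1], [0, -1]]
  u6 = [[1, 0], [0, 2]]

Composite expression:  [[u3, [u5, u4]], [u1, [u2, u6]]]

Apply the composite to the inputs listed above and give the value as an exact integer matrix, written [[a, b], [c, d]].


[[0, -4], [-4, 0]]

[u5, u4] = [[2, 2], [-2, -2]]
[u3, [u5, u4]] = [[2, 2], [-2, -2]]
[u2, u6] = [[0, 0], [1, 0]]
[u1, [u2, u6]] = [[1, 0], [0, -1]]
[[u3, [u5, u4]], [u1, [u2, u6]]] = [[0, -4], [-4, 0]]


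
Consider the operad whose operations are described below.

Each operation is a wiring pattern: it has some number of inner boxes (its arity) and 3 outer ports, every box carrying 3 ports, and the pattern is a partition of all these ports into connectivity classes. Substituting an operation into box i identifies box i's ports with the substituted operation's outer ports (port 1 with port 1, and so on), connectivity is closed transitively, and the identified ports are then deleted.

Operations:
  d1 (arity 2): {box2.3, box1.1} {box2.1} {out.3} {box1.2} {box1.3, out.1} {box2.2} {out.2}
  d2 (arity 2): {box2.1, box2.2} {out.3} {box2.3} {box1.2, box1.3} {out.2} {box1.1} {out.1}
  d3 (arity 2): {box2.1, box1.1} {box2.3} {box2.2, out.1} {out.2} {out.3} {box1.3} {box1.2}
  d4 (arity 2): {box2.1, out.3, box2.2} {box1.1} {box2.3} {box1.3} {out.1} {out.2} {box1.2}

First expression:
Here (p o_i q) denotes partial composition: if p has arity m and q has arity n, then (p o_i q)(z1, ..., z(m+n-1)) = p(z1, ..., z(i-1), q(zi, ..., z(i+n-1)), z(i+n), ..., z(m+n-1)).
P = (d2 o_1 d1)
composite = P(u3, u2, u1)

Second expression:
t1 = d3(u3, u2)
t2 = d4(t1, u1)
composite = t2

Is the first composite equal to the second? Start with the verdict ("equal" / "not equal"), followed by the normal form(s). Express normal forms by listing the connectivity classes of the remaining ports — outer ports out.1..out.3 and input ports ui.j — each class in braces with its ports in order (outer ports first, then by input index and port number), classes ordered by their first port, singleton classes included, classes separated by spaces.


The first composite normalizes to {out.1} {out.2} {out.3} {u1.1, u1.2} {u1.3} {u2.1} {u2.2} {u2.3, u3.1} {u3.2} {u3.3}
The second composite normalizes to {out.1} {out.2} {out.3, u1.1, u1.2} {u1.3} {u2.1, u3.1} {u2.2} {u2.3} {u3.2} {u3.3}
Different reductions; not equal.

not equal: they reduce to {out.1} {out.2} {out.3} {u1.1, u1.2} {u1.3} {u2.1} {u2.2} {u2.3, u3.1} {u3.2} {u3.3} and {out.1} {out.2} {out.3, u1.1, u1.2} {u1.3} {u2.1, u3.1} {u2.2} {u2.3} {u3.2} {u3.3}


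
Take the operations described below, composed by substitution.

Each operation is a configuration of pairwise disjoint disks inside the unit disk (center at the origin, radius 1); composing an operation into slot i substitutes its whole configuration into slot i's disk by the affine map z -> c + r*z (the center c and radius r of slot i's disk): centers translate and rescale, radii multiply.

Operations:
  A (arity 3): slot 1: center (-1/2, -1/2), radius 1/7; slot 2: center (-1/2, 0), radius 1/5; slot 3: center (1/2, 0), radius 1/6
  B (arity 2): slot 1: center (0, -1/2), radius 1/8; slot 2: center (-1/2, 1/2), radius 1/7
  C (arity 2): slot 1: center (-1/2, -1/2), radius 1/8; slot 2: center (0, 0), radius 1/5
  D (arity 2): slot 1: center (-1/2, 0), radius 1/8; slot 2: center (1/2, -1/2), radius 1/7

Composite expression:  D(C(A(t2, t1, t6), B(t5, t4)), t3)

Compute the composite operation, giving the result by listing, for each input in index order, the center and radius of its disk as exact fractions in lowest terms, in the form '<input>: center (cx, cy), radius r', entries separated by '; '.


Each t-disk chains the slot maps above it in D; radii multiply.
t2: after 3 affine steps, its disk has center (-73/128, -9/128), radius 1/448
t1: after 3 affine steps, its disk has center (-73/128, -1/16), radius 1/320
t6: after 3 affine steps, its disk has center (-71/128, -1/16), radius 1/384
t5: after 3 affine steps, its disk has center (-1/2, -1/80), radius 1/320
t4: after 3 affine steps, its disk has center (-41/80, 1/80), radius 1/280
t3: after 1 affine step, its disk has center (1/2, -1/2), radius 1/7

t1: center (-73/128, -1/16), radius 1/320; t2: center (-73/128, -9/128), radius 1/448; t3: center (1/2, -1/2), radius 1/7; t4: center (-41/80, 1/80), radius 1/280; t5: center (-1/2, -1/80), radius 1/320; t6: center (-71/128, -1/16), radius 1/384


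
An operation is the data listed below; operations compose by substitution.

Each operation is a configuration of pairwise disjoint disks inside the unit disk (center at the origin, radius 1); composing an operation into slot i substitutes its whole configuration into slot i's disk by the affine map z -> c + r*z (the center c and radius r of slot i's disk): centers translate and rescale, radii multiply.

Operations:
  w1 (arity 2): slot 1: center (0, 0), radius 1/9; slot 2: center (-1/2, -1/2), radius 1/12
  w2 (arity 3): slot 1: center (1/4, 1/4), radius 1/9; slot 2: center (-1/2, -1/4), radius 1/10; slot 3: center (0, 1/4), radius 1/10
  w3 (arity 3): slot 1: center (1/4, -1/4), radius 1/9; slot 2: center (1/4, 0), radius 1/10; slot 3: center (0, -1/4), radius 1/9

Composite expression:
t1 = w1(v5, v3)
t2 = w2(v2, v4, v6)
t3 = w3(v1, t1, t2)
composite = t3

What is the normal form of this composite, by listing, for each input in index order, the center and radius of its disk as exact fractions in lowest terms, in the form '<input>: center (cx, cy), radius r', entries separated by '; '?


Below w3, radii multiply path by path; the v-disk centers shift.
tracing v1 down its 1-map path: center (1/4, -1/4), radius 1/9
tracing v5 down its 2-map path: center (1/4, 0), radius 1/90
tracing v3 down its 2-map path: center (1/5, -1/20), radius 1/120
tracing v2 down its 2-map path: center (1/36, -2/9), radius 1/81
tracing v4 down its 2-map path: center (-1/18, -5/18), radius 1/90
tracing v6 down its 2-map path: center (0, -2/9), radius 1/90

v1: center (1/4, -1/4), radius 1/9; v2: center (1/36, -2/9), radius 1/81; v3: center (1/5, -1/20), radius 1/120; v4: center (-1/18, -5/18), radius 1/90; v5: center (1/4, 0), radius 1/90; v6: center (0, -2/9), radius 1/90


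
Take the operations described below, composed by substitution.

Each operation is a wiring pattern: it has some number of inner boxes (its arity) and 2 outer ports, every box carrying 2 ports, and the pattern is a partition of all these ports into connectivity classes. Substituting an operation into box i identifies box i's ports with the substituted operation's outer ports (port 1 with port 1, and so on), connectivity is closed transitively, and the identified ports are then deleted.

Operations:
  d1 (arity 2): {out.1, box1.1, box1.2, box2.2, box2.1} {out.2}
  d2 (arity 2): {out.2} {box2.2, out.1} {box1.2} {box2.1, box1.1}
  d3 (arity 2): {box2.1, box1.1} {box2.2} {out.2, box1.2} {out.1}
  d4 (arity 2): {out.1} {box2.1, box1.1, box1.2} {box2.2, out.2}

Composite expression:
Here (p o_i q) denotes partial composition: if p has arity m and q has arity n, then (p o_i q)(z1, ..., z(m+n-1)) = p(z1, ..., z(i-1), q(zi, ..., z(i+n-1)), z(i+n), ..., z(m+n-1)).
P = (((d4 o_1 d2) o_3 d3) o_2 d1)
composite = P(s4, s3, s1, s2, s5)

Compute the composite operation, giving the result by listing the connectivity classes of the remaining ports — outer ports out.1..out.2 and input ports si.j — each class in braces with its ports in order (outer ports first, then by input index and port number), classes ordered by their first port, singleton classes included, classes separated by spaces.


{out.1} {out.2, s2.2} {s1.1, s1.2, s3.1, s3.2, s4.1} {s2.1, s5.1} {s4.2} {s5.2}

Two ports join when wires chain via d4-identified ports.
through d1, on inputs (s3, s1): {out.1, s1.1, s1.2, s3.1, s3.2} {out.2} (out.j = stage outer ports)
through d2, on inputs (s4, s3, s1): {out.1} {out.2} {s1.1, s1.2, s3.1, s3.2, s4.1} {s4.2} (out.j = stage outer ports)
through d3, on inputs (s2, s5): {out.1} {out.2, s2.2} {s2.1, s5.1} {s5.2} (out.j = stage outer ports)
through d4, on inputs (s4, s3, s1, s2, s5): {out.1} {out.2, s2.2} {s1.1, s1.2, s3.1, s3.2, s4.1} {s2.1, s5.1} {s4.2} {s5.2} (out.j = stage outer ports)


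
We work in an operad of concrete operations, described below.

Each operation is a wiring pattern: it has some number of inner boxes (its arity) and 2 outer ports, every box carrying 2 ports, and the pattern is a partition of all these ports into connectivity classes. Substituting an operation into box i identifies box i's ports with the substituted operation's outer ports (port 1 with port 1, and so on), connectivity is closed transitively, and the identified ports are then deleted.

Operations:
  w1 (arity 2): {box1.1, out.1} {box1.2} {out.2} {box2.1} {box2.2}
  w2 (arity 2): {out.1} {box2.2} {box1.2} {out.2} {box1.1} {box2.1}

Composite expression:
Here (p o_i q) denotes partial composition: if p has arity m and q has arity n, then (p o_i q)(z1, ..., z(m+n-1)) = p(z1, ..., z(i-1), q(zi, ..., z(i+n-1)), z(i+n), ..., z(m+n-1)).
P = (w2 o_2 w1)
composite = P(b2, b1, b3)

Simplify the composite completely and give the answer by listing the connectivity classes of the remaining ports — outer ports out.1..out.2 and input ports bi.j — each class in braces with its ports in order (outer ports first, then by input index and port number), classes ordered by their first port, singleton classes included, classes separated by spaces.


Treat the ports identified at w2 as solder joints: merge, then drop.
the subtree at w1 composes to {out.1, b1.1} {out.2} {b1.2} {b3.1} {b3.2} on (b1, b3); out.j = own outer ports
the subtree at w2 composes to {out.1} {out.2} {b1.1} {b1.2} {b2.1} {b2.2} {b3.1} {b3.2} on (b2, b1, b3); out.j = own outer ports

{out.1} {out.2} {b1.1} {b1.2} {b2.1} {b2.2} {b3.1} {b3.2}


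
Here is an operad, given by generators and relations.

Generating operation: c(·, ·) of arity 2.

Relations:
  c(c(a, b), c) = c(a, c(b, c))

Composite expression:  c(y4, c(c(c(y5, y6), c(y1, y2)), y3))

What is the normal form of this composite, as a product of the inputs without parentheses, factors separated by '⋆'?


The c-tree's shape is irrelevant; the y-reading-order decides.
c(y5, y6) spells out as y5 ⋆ y6
c(y1, y2) spells out as y1 ⋆ y2
c(c(y5, y6), c(y1, y2)) spells out as y5 ⋆ y6 ⋆ y1 ⋆ y2
c(c(c(y5, y6), c(y1, y2)), y3) spells out as y5 ⋆ y6 ⋆ y1 ⋆ y2 ⋆ y3
c(y4, c(c(c(y5, y6), c(y1, y2)), y3)) spells out as y4 ⋆ y5 ⋆ y6 ⋆ y1 ⋆ y2 ⋆ y3

y4 ⋆ y5 ⋆ y6 ⋆ y1 ⋆ y2 ⋆ y3


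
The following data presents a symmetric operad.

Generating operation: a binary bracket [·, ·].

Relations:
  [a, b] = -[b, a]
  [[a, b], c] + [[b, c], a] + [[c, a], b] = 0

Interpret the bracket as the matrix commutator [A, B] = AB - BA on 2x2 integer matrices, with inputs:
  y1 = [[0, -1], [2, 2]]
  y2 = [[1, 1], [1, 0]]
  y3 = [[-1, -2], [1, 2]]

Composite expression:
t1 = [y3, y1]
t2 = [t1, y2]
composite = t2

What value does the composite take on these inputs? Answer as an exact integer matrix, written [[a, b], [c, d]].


[[-5, -5], [10, 5]]

[y3, y1] = [[-3, -1], [4, 3]]
[[y3, y1], y2] = [[-5, -5], [10, 5]]


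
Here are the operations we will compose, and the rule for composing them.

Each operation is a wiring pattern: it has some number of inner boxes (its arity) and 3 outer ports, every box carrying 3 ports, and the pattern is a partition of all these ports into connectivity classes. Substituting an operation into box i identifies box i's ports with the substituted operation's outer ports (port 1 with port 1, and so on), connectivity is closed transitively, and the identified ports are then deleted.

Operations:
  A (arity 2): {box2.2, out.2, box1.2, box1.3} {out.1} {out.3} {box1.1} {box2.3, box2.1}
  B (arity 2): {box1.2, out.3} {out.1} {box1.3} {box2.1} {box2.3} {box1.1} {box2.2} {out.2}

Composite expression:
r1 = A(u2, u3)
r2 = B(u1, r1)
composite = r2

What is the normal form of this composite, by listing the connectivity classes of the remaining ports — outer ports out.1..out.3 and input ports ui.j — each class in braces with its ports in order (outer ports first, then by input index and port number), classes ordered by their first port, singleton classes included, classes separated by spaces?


{out.1} {out.2} {out.3, u1.2} {u1.1} {u1.3} {u2.1} {u2.2, u2.3, u3.2} {u3.1, u3.3}

After gluing at B, chains via deleted ports link the u-ports.
composing A on (u2, u3), with out.j its own outer ports: {out.1} {out.2, u2.2, u2.3, u3.2} {out.3} {u2.1} {u3.1, u3.3}
composing B on (u1, u2, u3), with out.j its own outer ports: {out.1} {out.2} {out.3, u1.2} {u1.1} {u1.3} {u2.1} {u2.2, u2.3, u3.2} {u3.1, u3.3}


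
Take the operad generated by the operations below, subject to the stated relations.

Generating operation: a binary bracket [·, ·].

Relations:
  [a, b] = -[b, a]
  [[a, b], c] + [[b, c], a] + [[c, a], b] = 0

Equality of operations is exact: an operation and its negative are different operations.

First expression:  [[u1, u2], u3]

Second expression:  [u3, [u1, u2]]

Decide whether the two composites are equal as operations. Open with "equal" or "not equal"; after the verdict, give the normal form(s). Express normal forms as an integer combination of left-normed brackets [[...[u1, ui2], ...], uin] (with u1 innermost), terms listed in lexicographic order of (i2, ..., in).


not equal — first [[u1, u2], u3], second -[[u1, u2], u3]

Reducing the first expression gives [[u1, u2], u3]
Reducing the second expression gives -[[u1, u2], u3]
Distinct normal forms: not equal.


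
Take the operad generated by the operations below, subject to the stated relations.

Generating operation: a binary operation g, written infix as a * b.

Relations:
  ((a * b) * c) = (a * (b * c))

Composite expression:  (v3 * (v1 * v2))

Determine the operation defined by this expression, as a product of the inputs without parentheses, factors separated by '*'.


The g-tree's shape is irrelevant; the v-reading-order decides.
(v1 * v2) linearizes to v1 * v2
(v3 * (v1 * v2)) linearizes to v3 * v1 * v2

v3 * v1 * v2


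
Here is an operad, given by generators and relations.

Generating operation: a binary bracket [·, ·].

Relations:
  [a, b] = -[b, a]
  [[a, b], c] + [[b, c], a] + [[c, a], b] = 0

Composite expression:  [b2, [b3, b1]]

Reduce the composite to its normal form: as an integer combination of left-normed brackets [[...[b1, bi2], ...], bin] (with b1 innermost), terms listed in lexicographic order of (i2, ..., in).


Left-normed coefficients sit on the b1-initial expansion words.
Composite bracket: [b2, [b3, b1]]
Applying ab - ba throughout gives 4 signed words (2^2 = 4).
Words beginning with b1 determine it all:
  the word b1b3b2 carries sign +1 and contributes +[[b1, b3], b2]

[[b1, b3], b2]
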